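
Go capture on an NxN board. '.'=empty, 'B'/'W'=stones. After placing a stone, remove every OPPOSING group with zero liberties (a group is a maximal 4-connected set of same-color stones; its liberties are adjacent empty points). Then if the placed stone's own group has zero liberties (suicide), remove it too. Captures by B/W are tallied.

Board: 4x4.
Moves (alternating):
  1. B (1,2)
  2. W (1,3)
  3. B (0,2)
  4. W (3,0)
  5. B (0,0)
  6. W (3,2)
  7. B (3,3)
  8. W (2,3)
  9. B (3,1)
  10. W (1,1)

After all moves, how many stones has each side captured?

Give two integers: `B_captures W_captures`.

Answer: 0 1

Derivation:
Move 1: B@(1,2) -> caps B=0 W=0
Move 2: W@(1,3) -> caps B=0 W=0
Move 3: B@(0,2) -> caps B=0 W=0
Move 4: W@(3,0) -> caps B=0 W=0
Move 5: B@(0,0) -> caps B=0 W=0
Move 6: W@(3,2) -> caps B=0 W=0
Move 7: B@(3,3) -> caps B=0 W=0
Move 8: W@(2,3) -> caps B=0 W=1
Move 9: B@(3,1) -> caps B=0 W=1
Move 10: W@(1,1) -> caps B=0 W=1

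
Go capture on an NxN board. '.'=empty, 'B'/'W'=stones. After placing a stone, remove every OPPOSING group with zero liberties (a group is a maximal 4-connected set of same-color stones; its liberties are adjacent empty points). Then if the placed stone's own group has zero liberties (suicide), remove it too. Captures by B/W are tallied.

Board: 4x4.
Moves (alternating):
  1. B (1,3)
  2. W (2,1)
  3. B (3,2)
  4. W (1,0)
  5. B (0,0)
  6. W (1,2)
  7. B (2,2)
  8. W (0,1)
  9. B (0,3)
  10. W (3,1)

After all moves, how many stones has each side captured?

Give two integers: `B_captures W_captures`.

Answer: 0 1

Derivation:
Move 1: B@(1,3) -> caps B=0 W=0
Move 2: W@(2,1) -> caps B=0 W=0
Move 3: B@(3,2) -> caps B=0 W=0
Move 4: W@(1,0) -> caps B=0 W=0
Move 5: B@(0,0) -> caps B=0 W=0
Move 6: W@(1,2) -> caps B=0 W=0
Move 7: B@(2,2) -> caps B=0 W=0
Move 8: W@(0,1) -> caps B=0 W=1
Move 9: B@(0,3) -> caps B=0 W=1
Move 10: W@(3,1) -> caps B=0 W=1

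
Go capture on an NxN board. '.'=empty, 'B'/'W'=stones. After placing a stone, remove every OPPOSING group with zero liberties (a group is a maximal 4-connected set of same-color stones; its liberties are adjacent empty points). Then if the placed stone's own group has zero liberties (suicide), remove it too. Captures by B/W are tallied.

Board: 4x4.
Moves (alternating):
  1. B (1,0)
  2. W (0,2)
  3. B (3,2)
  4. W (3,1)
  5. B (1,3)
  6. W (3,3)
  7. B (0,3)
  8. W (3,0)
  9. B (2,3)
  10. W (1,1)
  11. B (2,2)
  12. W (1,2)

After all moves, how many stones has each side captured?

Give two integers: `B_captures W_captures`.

Answer: 1 0

Derivation:
Move 1: B@(1,0) -> caps B=0 W=0
Move 2: W@(0,2) -> caps B=0 W=0
Move 3: B@(3,2) -> caps B=0 W=0
Move 4: W@(3,1) -> caps B=0 W=0
Move 5: B@(1,3) -> caps B=0 W=0
Move 6: W@(3,3) -> caps B=0 W=0
Move 7: B@(0,3) -> caps B=0 W=0
Move 8: W@(3,0) -> caps B=0 W=0
Move 9: B@(2,3) -> caps B=1 W=0
Move 10: W@(1,1) -> caps B=1 W=0
Move 11: B@(2,2) -> caps B=1 W=0
Move 12: W@(1,2) -> caps B=1 W=0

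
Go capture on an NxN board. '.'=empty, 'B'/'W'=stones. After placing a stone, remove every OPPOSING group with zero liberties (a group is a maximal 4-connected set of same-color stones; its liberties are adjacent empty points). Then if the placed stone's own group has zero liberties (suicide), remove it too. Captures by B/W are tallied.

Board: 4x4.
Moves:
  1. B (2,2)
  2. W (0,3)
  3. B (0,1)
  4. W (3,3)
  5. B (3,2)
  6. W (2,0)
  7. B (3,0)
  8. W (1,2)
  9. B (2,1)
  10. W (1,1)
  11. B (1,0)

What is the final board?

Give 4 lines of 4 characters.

Answer: .B.W
BWW.
.BB.
B.BW

Derivation:
Move 1: B@(2,2) -> caps B=0 W=0
Move 2: W@(0,3) -> caps B=0 W=0
Move 3: B@(0,1) -> caps B=0 W=0
Move 4: W@(3,3) -> caps B=0 W=0
Move 5: B@(3,2) -> caps B=0 W=0
Move 6: W@(2,0) -> caps B=0 W=0
Move 7: B@(3,0) -> caps B=0 W=0
Move 8: W@(1,2) -> caps B=0 W=0
Move 9: B@(2,1) -> caps B=0 W=0
Move 10: W@(1,1) -> caps B=0 W=0
Move 11: B@(1,0) -> caps B=1 W=0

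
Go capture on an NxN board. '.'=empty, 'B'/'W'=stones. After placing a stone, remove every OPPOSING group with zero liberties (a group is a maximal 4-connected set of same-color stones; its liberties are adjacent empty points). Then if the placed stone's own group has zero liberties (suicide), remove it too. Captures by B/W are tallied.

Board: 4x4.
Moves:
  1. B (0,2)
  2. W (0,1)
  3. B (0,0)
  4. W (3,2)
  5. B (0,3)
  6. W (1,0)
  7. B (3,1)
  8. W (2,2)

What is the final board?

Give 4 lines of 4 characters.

Move 1: B@(0,2) -> caps B=0 W=0
Move 2: W@(0,1) -> caps B=0 W=0
Move 3: B@(0,0) -> caps B=0 W=0
Move 4: W@(3,2) -> caps B=0 W=0
Move 5: B@(0,3) -> caps B=0 W=0
Move 6: W@(1,0) -> caps B=0 W=1
Move 7: B@(3,1) -> caps B=0 W=1
Move 8: W@(2,2) -> caps B=0 W=1

Answer: .WBB
W...
..W.
.BW.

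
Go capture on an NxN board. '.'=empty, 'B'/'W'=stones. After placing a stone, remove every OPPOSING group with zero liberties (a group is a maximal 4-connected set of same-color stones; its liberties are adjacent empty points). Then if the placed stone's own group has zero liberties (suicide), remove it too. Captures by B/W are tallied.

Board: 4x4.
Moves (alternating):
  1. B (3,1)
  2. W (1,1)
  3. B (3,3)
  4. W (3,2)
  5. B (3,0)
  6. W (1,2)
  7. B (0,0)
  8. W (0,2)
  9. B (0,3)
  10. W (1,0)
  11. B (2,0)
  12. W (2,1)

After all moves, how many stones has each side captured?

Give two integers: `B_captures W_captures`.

Answer: 0 3

Derivation:
Move 1: B@(3,1) -> caps B=0 W=0
Move 2: W@(1,1) -> caps B=0 W=0
Move 3: B@(3,3) -> caps B=0 W=0
Move 4: W@(3,2) -> caps B=0 W=0
Move 5: B@(3,0) -> caps B=0 W=0
Move 6: W@(1,2) -> caps B=0 W=0
Move 7: B@(0,0) -> caps B=0 W=0
Move 8: W@(0,2) -> caps B=0 W=0
Move 9: B@(0,3) -> caps B=0 W=0
Move 10: W@(1,0) -> caps B=0 W=0
Move 11: B@(2,0) -> caps B=0 W=0
Move 12: W@(2,1) -> caps B=0 W=3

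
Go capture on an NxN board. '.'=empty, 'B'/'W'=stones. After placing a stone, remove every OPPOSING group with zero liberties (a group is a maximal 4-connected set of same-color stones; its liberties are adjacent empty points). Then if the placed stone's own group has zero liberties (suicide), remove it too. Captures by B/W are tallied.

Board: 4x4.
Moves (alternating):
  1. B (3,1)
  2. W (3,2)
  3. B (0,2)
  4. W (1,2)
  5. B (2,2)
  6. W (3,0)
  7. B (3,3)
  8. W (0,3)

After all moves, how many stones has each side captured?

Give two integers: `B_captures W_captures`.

Answer: 1 0

Derivation:
Move 1: B@(3,1) -> caps B=0 W=0
Move 2: W@(3,2) -> caps B=0 W=0
Move 3: B@(0,2) -> caps B=0 W=0
Move 4: W@(1,2) -> caps B=0 W=0
Move 5: B@(2,2) -> caps B=0 W=0
Move 6: W@(3,0) -> caps B=0 W=0
Move 7: B@(3,3) -> caps B=1 W=0
Move 8: W@(0,3) -> caps B=1 W=0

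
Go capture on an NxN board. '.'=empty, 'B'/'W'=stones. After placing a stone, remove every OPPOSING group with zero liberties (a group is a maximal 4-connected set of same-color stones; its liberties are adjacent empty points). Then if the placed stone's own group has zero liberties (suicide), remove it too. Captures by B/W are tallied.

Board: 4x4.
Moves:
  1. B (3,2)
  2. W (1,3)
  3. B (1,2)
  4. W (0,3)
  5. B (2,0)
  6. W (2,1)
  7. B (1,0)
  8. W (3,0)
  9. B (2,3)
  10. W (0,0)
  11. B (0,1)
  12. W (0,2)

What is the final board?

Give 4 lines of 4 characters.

Move 1: B@(3,2) -> caps B=0 W=0
Move 2: W@(1,3) -> caps B=0 W=0
Move 3: B@(1,2) -> caps B=0 W=0
Move 4: W@(0,3) -> caps B=0 W=0
Move 5: B@(2,0) -> caps B=0 W=0
Move 6: W@(2,1) -> caps B=0 W=0
Move 7: B@(1,0) -> caps B=0 W=0
Move 8: W@(3,0) -> caps B=0 W=0
Move 9: B@(2,3) -> caps B=0 W=0
Move 10: W@(0,0) -> caps B=0 W=0
Move 11: B@(0,1) -> caps B=1 W=0
Move 12: W@(0,2) -> caps B=1 W=0

Answer: .B..
B.B.
BW.B
W.B.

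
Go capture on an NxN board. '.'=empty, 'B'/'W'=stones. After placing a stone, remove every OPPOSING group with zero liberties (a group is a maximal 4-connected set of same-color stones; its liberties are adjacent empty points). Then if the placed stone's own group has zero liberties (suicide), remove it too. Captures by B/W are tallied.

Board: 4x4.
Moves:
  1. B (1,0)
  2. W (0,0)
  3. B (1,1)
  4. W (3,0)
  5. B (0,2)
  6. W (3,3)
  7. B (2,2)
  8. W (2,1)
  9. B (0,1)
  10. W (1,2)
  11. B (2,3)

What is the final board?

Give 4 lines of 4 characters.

Move 1: B@(1,0) -> caps B=0 W=0
Move 2: W@(0,0) -> caps B=0 W=0
Move 3: B@(1,1) -> caps B=0 W=0
Move 4: W@(3,0) -> caps B=0 W=0
Move 5: B@(0,2) -> caps B=0 W=0
Move 6: W@(3,3) -> caps B=0 W=0
Move 7: B@(2,2) -> caps B=0 W=0
Move 8: W@(2,1) -> caps B=0 W=0
Move 9: B@(0,1) -> caps B=1 W=0
Move 10: W@(1,2) -> caps B=1 W=0
Move 11: B@(2,3) -> caps B=1 W=0

Answer: .BB.
BBW.
.WBB
W..W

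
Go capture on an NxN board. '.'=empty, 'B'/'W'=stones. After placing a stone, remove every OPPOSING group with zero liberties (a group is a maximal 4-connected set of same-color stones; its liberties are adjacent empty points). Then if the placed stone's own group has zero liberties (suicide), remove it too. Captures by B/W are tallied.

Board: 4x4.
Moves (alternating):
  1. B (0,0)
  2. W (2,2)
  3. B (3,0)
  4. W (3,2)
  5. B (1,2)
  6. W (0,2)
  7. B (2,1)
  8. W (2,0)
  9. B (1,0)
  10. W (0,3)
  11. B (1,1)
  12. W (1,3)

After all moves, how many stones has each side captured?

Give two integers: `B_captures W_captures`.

Answer: 1 0

Derivation:
Move 1: B@(0,0) -> caps B=0 W=0
Move 2: W@(2,2) -> caps B=0 W=0
Move 3: B@(3,0) -> caps B=0 W=0
Move 4: W@(3,2) -> caps B=0 W=0
Move 5: B@(1,2) -> caps B=0 W=0
Move 6: W@(0,2) -> caps B=0 W=0
Move 7: B@(2,1) -> caps B=0 W=0
Move 8: W@(2,0) -> caps B=0 W=0
Move 9: B@(1,0) -> caps B=1 W=0
Move 10: W@(0,3) -> caps B=1 W=0
Move 11: B@(1,1) -> caps B=1 W=0
Move 12: W@(1,3) -> caps B=1 W=0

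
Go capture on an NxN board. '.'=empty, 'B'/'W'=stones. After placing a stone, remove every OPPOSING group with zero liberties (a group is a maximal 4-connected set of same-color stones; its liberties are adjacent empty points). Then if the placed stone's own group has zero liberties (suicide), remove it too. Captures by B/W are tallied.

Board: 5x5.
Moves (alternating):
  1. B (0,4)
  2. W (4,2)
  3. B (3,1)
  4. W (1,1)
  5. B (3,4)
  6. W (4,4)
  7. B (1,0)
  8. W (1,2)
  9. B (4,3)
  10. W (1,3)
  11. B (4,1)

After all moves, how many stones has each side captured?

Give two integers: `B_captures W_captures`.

Move 1: B@(0,4) -> caps B=0 W=0
Move 2: W@(4,2) -> caps B=0 W=0
Move 3: B@(3,1) -> caps B=0 W=0
Move 4: W@(1,1) -> caps B=0 W=0
Move 5: B@(3,4) -> caps B=0 W=0
Move 6: W@(4,4) -> caps B=0 W=0
Move 7: B@(1,0) -> caps B=0 W=0
Move 8: W@(1,2) -> caps B=0 W=0
Move 9: B@(4,3) -> caps B=1 W=0
Move 10: W@(1,3) -> caps B=1 W=0
Move 11: B@(4,1) -> caps B=1 W=0

Answer: 1 0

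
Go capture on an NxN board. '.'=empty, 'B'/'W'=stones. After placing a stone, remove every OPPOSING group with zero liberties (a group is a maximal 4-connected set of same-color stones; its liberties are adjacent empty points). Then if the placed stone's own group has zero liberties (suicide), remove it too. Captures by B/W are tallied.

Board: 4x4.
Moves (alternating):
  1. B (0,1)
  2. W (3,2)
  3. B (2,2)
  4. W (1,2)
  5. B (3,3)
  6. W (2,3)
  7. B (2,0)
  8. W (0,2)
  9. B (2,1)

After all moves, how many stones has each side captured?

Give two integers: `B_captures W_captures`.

Move 1: B@(0,1) -> caps B=0 W=0
Move 2: W@(3,2) -> caps B=0 W=0
Move 3: B@(2,2) -> caps B=0 W=0
Move 4: W@(1,2) -> caps B=0 W=0
Move 5: B@(3,3) -> caps B=0 W=0
Move 6: W@(2,3) -> caps B=0 W=1
Move 7: B@(2,0) -> caps B=0 W=1
Move 8: W@(0,2) -> caps B=0 W=1
Move 9: B@(2,1) -> caps B=0 W=1

Answer: 0 1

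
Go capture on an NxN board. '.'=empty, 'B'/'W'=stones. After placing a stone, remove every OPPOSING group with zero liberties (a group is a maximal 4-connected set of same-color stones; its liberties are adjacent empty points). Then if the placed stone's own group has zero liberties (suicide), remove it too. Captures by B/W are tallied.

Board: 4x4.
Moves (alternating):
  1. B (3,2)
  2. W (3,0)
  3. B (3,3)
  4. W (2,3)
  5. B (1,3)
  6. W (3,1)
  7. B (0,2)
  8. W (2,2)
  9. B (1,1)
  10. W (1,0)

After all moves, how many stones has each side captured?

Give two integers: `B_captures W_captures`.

Move 1: B@(3,2) -> caps B=0 W=0
Move 2: W@(3,0) -> caps B=0 W=0
Move 3: B@(3,3) -> caps B=0 W=0
Move 4: W@(2,3) -> caps B=0 W=0
Move 5: B@(1,3) -> caps B=0 W=0
Move 6: W@(3,1) -> caps B=0 W=0
Move 7: B@(0,2) -> caps B=0 W=0
Move 8: W@(2,2) -> caps B=0 W=2
Move 9: B@(1,1) -> caps B=0 W=2
Move 10: W@(1,0) -> caps B=0 W=2

Answer: 0 2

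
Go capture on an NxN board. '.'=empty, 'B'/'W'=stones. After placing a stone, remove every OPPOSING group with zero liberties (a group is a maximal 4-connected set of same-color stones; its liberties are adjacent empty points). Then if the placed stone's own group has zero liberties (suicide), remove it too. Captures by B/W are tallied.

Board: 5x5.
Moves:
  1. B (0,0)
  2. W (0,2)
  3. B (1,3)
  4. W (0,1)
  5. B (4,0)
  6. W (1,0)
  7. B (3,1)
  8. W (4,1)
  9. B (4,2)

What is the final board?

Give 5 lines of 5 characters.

Move 1: B@(0,0) -> caps B=0 W=0
Move 2: W@(0,2) -> caps B=0 W=0
Move 3: B@(1,3) -> caps B=0 W=0
Move 4: W@(0,1) -> caps B=0 W=0
Move 5: B@(4,0) -> caps B=0 W=0
Move 6: W@(1,0) -> caps B=0 W=1
Move 7: B@(3,1) -> caps B=0 W=1
Move 8: W@(4,1) -> caps B=0 W=1
Move 9: B@(4,2) -> caps B=1 W=1

Answer: .WW..
W..B.
.....
.B...
B.B..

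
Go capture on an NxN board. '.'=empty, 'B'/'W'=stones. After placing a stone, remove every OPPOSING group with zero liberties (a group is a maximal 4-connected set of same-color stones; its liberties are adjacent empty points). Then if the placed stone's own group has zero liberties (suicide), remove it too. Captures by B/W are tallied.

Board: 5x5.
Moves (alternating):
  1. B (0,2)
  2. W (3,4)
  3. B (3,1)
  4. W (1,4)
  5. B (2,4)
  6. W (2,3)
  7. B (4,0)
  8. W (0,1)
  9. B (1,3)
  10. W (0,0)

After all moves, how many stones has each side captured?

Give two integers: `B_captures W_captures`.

Answer: 0 1

Derivation:
Move 1: B@(0,2) -> caps B=0 W=0
Move 2: W@(3,4) -> caps B=0 W=0
Move 3: B@(3,1) -> caps B=0 W=0
Move 4: W@(1,4) -> caps B=0 W=0
Move 5: B@(2,4) -> caps B=0 W=0
Move 6: W@(2,3) -> caps B=0 W=1
Move 7: B@(4,0) -> caps B=0 W=1
Move 8: W@(0,1) -> caps B=0 W=1
Move 9: B@(1,3) -> caps B=0 W=1
Move 10: W@(0,0) -> caps B=0 W=1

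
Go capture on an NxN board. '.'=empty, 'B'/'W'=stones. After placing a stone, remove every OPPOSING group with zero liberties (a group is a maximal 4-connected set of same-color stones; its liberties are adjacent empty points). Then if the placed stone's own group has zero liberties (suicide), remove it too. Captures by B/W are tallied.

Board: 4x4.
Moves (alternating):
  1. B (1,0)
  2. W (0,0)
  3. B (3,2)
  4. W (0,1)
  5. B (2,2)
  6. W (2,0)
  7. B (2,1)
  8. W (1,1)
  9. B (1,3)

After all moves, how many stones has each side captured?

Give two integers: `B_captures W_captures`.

Answer: 0 1

Derivation:
Move 1: B@(1,0) -> caps B=0 W=0
Move 2: W@(0,0) -> caps B=0 W=0
Move 3: B@(3,2) -> caps B=0 W=0
Move 4: W@(0,1) -> caps B=0 W=0
Move 5: B@(2,2) -> caps B=0 W=0
Move 6: W@(2,0) -> caps B=0 W=0
Move 7: B@(2,1) -> caps B=0 W=0
Move 8: W@(1,1) -> caps B=0 W=1
Move 9: B@(1,3) -> caps B=0 W=1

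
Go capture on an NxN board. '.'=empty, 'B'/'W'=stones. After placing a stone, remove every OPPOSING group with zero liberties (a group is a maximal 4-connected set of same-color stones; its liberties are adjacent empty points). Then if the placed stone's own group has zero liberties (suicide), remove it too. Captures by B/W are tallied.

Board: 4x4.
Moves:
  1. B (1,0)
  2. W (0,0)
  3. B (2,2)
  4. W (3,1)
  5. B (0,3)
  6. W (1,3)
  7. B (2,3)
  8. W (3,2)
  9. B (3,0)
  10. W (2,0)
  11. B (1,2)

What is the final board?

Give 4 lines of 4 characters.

Move 1: B@(1,0) -> caps B=0 W=0
Move 2: W@(0,0) -> caps B=0 W=0
Move 3: B@(2,2) -> caps B=0 W=0
Move 4: W@(3,1) -> caps B=0 W=0
Move 5: B@(0,3) -> caps B=0 W=0
Move 6: W@(1,3) -> caps B=0 W=0
Move 7: B@(2,3) -> caps B=0 W=0
Move 8: W@(3,2) -> caps B=0 W=0
Move 9: B@(3,0) -> caps B=0 W=0
Move 10: W@(2,0) -> caps B=0 W=1
Move 11: B@(1,2) -> caps B=1 W=1

Answer: W..B
B.B.
W.BB
.WW.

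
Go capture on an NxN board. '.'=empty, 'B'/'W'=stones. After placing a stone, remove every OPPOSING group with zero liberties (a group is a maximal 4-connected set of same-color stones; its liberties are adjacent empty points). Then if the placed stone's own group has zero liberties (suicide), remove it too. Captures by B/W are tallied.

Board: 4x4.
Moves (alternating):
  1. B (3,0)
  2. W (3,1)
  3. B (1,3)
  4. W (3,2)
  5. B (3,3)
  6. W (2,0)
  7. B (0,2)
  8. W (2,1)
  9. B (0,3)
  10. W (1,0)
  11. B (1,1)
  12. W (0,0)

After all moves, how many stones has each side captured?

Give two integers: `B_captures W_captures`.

Answer: 0 1

Derivation:
Move 1: B@(3,0) -> caps B=0 W=0
Move 2: W@(3,1) -> caps B=0 W=0
Move 3: B@(1,3) -> caps B=0 W=0
Move 4: W@(3,2) -> caps B=0 W=0
Move 5: B@(3,3) -> caps B=0 W=0
Move 6: W@(2,0) -> caps B=0 W=1
Move 7: B@(0,2) -> caps B=0 W=1
Move 8: W@(2,1) -> caps B=0 W=1
Move 9: B@(0,3) -> caps B=0 W=1
Move 10: W@(1,0) -> caps B=0 W=1
Move 11: B@(1,1) -> caps B=0 W=1
Move 12: W@(0,0) -> caps B=0 W=1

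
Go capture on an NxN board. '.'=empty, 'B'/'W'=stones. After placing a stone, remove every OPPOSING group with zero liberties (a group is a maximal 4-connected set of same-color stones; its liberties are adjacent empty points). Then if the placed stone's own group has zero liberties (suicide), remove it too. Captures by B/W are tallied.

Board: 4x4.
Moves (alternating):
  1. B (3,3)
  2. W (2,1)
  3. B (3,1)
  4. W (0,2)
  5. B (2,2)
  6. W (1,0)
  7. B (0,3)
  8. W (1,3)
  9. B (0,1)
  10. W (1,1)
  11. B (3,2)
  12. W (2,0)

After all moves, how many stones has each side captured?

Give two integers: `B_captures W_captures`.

Answer: 0 1

Derivation:
Move 1: B@(3,3) -> caps B=0 W=0
Move 2: W@(2,1) -> caps B=0 W=0
Move 3: B@(3,1) -> caps B=0 W=0
Move 4: W@(0,2) -> caps B=0 W=0
Move 5: B@(2,2) -> caps B=0 W=0
Move 6: W@(1,0) -> caps B=0 W=0
Move 7: B@(0,3) -> caps B=0 W=0
Move 8: W@(1,3) -> caps B=0 W=1
Move 9: B@(0,1) -> caps B=0 W=1
Move 10: W@(1,1) -> caps B=0 W=1
Move 11: B@(3,2) -> caps B=0 W=1
Move 12: W@(2,0) -> caps B=0 W=1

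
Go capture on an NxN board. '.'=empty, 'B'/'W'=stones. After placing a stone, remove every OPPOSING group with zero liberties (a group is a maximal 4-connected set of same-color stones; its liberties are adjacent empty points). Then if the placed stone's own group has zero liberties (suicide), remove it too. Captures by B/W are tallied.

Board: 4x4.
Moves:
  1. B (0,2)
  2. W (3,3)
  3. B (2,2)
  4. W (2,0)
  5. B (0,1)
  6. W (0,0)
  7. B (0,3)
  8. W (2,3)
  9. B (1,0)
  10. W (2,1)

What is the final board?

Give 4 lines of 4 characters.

Move 1: B@(0,2) -> caps B=0 W=0
Move 2: W@(3,3) -> caps B=0 W=0
Move 3: B@(2,2) -> caps B=0 W=0
Move 4: W@(2,0) -> caps B=0 W=0
Move 5: B@(0,1) -> caps B=0 W=0
Move 6: W@(0,0) -> caps B=0 W=0
Move 7: B@(0,3) -> caps B=0 W=0
Move 8: W@(2,3) -> caps B=0 W=0
Move 9: B@(1,0) -> caps B=1 W=0
Move 10: W@(2,1) -> caps B=1 W=0

Answer: .BBB
B...
WWBW
...W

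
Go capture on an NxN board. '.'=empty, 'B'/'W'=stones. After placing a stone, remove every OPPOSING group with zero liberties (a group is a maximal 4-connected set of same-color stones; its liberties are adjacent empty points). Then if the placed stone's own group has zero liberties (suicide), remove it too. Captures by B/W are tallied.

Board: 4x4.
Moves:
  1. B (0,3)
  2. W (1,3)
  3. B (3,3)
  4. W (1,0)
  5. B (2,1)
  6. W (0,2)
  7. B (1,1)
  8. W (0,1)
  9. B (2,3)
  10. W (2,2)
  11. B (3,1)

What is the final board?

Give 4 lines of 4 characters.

Move 1: B@(0,3) -> caps B=0 W=0
Move 2: W@(1,3) -> caps B=0 W=0
Move 3: B@(3,3) -> caps B=0 W=0
Move 4: W@(1,0) -> caps B=0 W=0
Move 5: B@(2,1) -> caps B=0 W=0
Move 6: W@(0,2) -> caps B=0 W=1
Move 7: B@(1,1) -> caps B=0 W=1
Move 8: W@(0,1) -> caps B=0 W=1
Move 9: B@(2,3) -> caps B=0 W=1
Move 10: W@(2,2) -> caps B=0 W=1
Move 11: B@(3,1) -> caps B=0 W=1

Answer: .WW.
WB.W
.BWB
.B.B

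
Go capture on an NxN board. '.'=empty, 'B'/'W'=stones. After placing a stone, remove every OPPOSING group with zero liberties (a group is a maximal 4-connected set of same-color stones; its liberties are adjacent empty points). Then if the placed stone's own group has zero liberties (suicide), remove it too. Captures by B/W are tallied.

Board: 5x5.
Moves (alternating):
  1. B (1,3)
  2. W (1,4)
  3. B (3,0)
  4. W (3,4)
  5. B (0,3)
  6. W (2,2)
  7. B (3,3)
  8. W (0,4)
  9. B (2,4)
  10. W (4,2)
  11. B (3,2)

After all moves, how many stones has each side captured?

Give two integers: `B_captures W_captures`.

Answer: 2 0

Derivation:
Move 1: B@(1,3) -> caps B=0 W=0
Move 2: W@(1,4) -> caps B=0 W=0
Move 3: B@(3,0) -> caps B=0 W=0
Move 4: W@(3,4) -> caps B=0 W=0
Move 5: B@(0,3) -> caps B=0 W=0
Move 6: W@(2,2) -> caps B=0 W=0
Move 7: B@(3,3) -> caps B=0 W=0
Move 8: W@(0,4) -> caps B=0 W=0
Move 9: B@(2,4) -> caps B=2 W=0
Move 10: W@(4,2) -> caps B=2 W=0
Move 11: B@(3,2) -> caps B=2 W=0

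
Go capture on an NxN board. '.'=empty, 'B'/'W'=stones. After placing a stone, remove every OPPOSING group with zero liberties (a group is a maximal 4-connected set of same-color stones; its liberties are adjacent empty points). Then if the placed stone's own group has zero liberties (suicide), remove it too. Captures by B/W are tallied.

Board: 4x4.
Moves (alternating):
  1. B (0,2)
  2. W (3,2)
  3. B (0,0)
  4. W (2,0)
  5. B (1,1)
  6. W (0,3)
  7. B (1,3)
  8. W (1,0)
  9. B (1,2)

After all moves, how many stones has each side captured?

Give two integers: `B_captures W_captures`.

Answer: 1 0

Derivation:
Move 1: B@(0,2) -> caps B=0 W=0
Move 2: W@(3,2) -> caps B=0 W=0
Move 3: B@(0,0) -> caps B=0 W=0
Move 4: W@(2,0) -> caps B=0 W=0
Move 5: B@(1,1) -> caps B=0 W=0
Move 6: W@(0,3) -> caps B=0 W=0
Move 7: B@(1,3) -> caps B=1 W=0
Move 8: W@(1,0) -> caps B=1 W=0
Move 9: B@(1,2) -> caps B=1 W=0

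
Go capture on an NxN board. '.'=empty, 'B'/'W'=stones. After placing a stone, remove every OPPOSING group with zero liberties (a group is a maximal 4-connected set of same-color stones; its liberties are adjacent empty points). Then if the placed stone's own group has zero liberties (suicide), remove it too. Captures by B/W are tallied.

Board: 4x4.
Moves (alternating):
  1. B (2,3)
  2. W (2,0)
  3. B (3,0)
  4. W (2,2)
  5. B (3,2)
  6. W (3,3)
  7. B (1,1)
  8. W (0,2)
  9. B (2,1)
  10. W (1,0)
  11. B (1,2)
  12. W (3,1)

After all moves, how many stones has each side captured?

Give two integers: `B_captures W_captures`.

Move 1: B@(2,3) -> caps B=0 W=0
Move 2: W@(2,0) -> caps B=0 W=0
Move 3: B@(3,0) -> caps B=0 W=0
Move 4: W@(2,2) -> caps B=0 W=0
Move 5: B@(3,2) -> caps B=0 W=0
Move 6: W@(3,3) -> caps B=0 W=0
Move 7: B@(1,1) -> caps B=0 W=0
Move 8: W@(0,2) -> caps B=0 W=0
Move 9: B@(2,1) -> caps B=0 W=0
Move 10: W@(1,0) -> caps B=0 W=0
Move 11: B@(1,2) -> caps B=1 W=0
Move 12: W@(3,1) -> caps B=1 W=1

Answer: 1 1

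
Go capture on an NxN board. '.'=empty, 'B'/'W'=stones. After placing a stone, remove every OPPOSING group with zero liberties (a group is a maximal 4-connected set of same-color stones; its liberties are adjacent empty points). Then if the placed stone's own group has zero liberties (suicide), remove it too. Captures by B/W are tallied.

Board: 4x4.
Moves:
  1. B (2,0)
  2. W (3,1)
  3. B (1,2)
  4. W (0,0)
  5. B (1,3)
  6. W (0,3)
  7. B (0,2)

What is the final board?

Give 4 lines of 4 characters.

Answer: W.B.
..BB
B...
.W..

Derivation:
Move 1: B@(2,0) -> caps B=0 W=0
Move 2: W@(3,1) -> caps B=0 W=0
Move 3: B@(1,2) -> caps B=0 W=0
Move 4: W@(0,0) -> caps B=0 W=0
Move 5: B@(1,3) -> caps B=0 W=0
Move 6: W@(0,3) -> caps B=0 W=0
Move 7: B@(0,2) -> caps B=1 W=0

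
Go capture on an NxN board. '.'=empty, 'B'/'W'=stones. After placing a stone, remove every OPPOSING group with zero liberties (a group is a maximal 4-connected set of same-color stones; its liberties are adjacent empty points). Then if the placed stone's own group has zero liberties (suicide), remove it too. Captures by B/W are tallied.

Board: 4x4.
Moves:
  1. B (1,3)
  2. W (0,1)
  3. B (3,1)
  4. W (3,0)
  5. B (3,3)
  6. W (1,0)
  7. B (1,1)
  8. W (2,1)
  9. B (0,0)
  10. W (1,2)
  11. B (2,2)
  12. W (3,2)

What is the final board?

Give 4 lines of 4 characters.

Answer: .W..
W.WB
.WB.
W.WB

Derivation:
Move 1: B@(1,3) -> caps B=0 W=0
Move 2: W@(0,1) -> caps B=0 W=0
Move 3: B@(3,1) -> caps B=0 W=0
Move 4: W@(3,0) -> caps B=0 W=0
Move 5: B@(3,3) -> caps B=0 W=0
Move 6: W@(1,0) -> caps B=0 W=0
Move 7: B@(1,1) -> caps B=0 W=0
Move 8: W@(2,1) -> caps B=0 W=0
Move 9: B@(0,0) -> caps B=0 W=0
Move 10: W@(1,2) -> caps B=0 W=1
Move 11: B@(2,2) -> caps B=0 W=1
Move 12: W@(3,2) -> caps B=0 W=2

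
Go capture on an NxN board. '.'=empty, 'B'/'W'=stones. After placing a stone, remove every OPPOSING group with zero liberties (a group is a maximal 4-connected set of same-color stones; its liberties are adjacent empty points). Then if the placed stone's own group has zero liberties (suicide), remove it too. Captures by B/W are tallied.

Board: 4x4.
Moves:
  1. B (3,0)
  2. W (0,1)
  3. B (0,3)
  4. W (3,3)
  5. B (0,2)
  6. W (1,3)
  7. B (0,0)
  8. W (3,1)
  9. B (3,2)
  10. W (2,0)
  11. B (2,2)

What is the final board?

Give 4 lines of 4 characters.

Answer: BWBB
...W
W.B.
.WBW

Derivation:
Move 1: B@(3,0) -> caps B=0 W=0
Move 2: W@(0,1) -> caps B=0 W=0
Move 3: B@(0,3) -> caps B=0 W=0
Move 4: W@(3,3) -> caps B=0 W=0
Move 5: B@(0,2) -> caps B=0 W=0
Move 6: W@(1,3) -> caps B=0 W=0
Move 7: B@(0,0) -> caps B=0 W=0
Move 8: W@(3,1) -> caps B=0 W=0
Move 9: B@(3,2) -> caps B=0 W=0
Move 10: W@(2,0) -> caps B=0 W=1
Move 11: B@(2,2) -> caps B=0 W=1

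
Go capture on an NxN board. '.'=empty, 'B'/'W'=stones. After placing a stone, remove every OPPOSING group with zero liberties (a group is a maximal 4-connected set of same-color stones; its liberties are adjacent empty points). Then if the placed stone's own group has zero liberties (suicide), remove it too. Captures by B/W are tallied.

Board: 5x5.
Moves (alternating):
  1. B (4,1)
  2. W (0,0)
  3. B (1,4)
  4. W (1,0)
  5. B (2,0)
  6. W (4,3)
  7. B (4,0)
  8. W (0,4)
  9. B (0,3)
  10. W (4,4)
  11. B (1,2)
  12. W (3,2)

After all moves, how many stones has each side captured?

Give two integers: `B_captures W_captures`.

Move 1: B@(4,1) -> caps B=0 W=0
Move 2: W@(0,0) -> caps B=0 W=0
Move 3: B@(1,4) -> caps B=0 W=0
Move 4: W@(1,0) -> caps B=0 W=0
Move 5: B@(2,0) -> caps B=0 W=0
Move 6: W@(4,3) -> caps B=0 W=0
Move 7: B@(4,0) -> caps B=0 W=0
Move 8: W@(0,4) -> caps B=0 W=0
Move 9: B@(0,3) -> caps B=1 W=0
Move 10: W@(4,4) -> caps B=1 W=0
Move 11: B@(1,2) -> caps B=1 W=0
Move 12: W@(3,2) -> caps B=1 W=0

Answer: 1 0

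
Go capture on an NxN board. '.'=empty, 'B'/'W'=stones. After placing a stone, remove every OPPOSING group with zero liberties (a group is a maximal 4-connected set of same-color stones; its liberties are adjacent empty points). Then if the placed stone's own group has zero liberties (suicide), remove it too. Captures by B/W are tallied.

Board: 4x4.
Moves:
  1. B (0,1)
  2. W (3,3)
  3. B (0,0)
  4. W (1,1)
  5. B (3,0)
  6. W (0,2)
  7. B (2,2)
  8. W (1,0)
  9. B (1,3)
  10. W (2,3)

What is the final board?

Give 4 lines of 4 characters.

Answer: ..W.
WW.B
..BW
B..W

Derivation:
Move 1: B@(0,1) -> caps B=0 W=0
Move 2: W@(3,3) -> caps B=0 W=0
Move 3: B@(0,0) -> caps B=0 W=0
Move 4: W@(1,1) -> caps B=0 W=0
Move 5: B@(3,0) -> caps B=0 W=0
Move 6: W@(0,2) -> caps B=0 W=0
Move 7: B@(2,2) -> caps B=0 W=0
Move 8: W@(1,0) -> caps B=0 W=2
Move 9: B@(1,3) -> caps B=0 W=2
Move 10: W@(2,3) -> caps B=0 W=2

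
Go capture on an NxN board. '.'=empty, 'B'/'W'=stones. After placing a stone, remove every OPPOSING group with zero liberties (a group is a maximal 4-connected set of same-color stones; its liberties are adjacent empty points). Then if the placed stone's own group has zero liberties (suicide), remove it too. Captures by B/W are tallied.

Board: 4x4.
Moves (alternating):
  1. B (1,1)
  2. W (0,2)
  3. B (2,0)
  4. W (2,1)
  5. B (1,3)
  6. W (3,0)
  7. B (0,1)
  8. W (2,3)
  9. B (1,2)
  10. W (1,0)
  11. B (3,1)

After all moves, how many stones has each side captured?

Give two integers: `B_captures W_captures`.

Move 1: B@(1,1) -> caps B=0 W=0
Move 2: W@(0,2) -> caps B=0 W=0
Move 3: B@(2,0) -> caps B=0 W=0
Move 4: W@(2,1) -> caps B=0 W=0
Move 5: B@(1,3) -> caps B=0 W=0
Move 6: W@(3,0) -> caps B=0 W=0
Move 7: B@(0,1) -> caps B=0 W=0
Move 8: W@(2,3) -> caps B=0 W=0
Move 9: B@(1,2) -> caps B=0 W=0
Move 10: W@(1,0) -> caps B=0 W=1
Move 11: B@(3,1) -> caps B=0 W=1

Answer: 0 1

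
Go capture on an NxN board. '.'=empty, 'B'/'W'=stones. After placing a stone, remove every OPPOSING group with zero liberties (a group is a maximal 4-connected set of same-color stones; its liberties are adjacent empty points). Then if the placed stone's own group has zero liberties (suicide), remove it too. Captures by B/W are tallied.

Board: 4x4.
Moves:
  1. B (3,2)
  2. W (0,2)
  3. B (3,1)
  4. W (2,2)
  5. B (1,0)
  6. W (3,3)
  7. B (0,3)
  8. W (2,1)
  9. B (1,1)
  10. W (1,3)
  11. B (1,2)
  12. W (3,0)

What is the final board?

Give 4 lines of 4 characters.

Answer: ..W.
BBBW
.WW.
W..W

Derivation:
Move 1: B@(3,2) -> caps B=0 W=0
Move 2: W@(0,2) -> caps B=0 W=0
Move 3: B@(3,1) -> caps B=0 W=0
Move 4: W@(2,2) -> caps B=0 W=0
Move 5: B@(1,0) -> caps B=0 W=0
Move 6: W@(3,3) -> caps B=0 W=0
Move 7: B@(0,3) -> caps B=0 W=0
Move 8: W@(2,1) -> caps B=0 W=0
Move 9: B@(1,1) -> caps B=0 W=0
Move 10: W@(1,3) -> caps B=0 W=1
Move 11: B@(1,2) -> caps B=0 W=1
Move 12: W@(3,0) -> caps B=0 W=3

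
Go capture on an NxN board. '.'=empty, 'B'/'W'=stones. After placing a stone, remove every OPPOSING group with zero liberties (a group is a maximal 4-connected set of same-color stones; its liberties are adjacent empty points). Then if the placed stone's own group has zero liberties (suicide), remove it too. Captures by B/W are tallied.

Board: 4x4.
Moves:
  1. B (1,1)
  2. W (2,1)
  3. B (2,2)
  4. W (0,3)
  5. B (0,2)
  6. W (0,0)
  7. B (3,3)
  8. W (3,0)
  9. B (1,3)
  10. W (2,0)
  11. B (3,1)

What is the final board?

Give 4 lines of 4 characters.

Answer: W.B.
.B.B
WWB.
WB.B

Derivation:
Move 1: B@(1,1) -> caps B=0 W=0
Move 2: W@(2,1) -> caps B=0 W=0
Move 3: B@(2,2) -> caps B=0 W=0
Move 4: W@(0,3) -> caps B=0 W=0
Move 5: B@(0,2) -> caps B=0 W=0
Move 6: W@(0,0) -> caps B=0 W=0
Move 7: B@(3,3) -> caps B=0 W=0
Move 8: W@(3,0) -> caps B=0 W=0
Move 9: B@(1,3) -> caps B=1 W=0
Move 10: W@(2,0) -> caps B=1 W=0
Move 11: B@(3,1) -> caps B=1 W=0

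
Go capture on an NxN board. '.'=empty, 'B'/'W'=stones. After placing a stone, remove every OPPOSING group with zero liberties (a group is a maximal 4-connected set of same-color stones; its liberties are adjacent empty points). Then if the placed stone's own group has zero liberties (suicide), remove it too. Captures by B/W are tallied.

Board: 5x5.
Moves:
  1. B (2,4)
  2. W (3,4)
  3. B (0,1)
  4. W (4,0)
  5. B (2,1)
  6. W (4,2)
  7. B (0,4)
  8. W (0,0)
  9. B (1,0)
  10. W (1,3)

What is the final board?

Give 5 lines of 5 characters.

Move 1: B@(2,4) -> caps B=0 W=0
Move 2: W@(3,4) -> caps B=0 W=0
Move 3: B@(0,1) -> caps B=0 W=0
Move 4: W@(4,0) -> caps B=0 W=0
Move 5: B@(2,1) -> caps B=0 W=0
Move 6: W@(4,2) -> caps B=0 W=0
Move 7: B@(0,4) -> caps B=0 W=0
Move 8: W@(0,0) -> caps B=0 W=0
Move 9: B@(1,0) -> caps B=1 W=0
Move 10: W@(1,3) -> caps B=1 W=0

Answer: .B..B
B..W.
.B..B
....W
W.W..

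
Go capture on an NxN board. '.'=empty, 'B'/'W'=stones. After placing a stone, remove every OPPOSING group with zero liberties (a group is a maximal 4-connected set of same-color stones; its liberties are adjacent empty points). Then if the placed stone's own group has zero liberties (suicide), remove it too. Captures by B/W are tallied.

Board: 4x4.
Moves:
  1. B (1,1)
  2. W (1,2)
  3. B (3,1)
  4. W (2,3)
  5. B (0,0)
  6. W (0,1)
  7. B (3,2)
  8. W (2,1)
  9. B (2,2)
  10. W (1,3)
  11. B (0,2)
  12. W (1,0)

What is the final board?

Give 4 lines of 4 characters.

Answer: B.B.
WBWW
.WBW
.BB.

Derivation:
Move 1: B@(1,1) -> caps B=0 W=0
Move 2: W@(1,2) -> caps B=0 W=0
Move 3: B@(3,1) -> caps B=0 W=0
Move 4: W@(2,3) -> caps B=0 W=0
Move 5: B@(0,0) -> caps B=0 W=0
Move 6: W@(0,1) -> caps B=0 W=0
Move 7: B@(3,2) -> caps B=0 W=0
Move 8: W@(2,1) -> caps B=0 W=0
Move 9: B@(2,2) -> caps B=0 W=0
Move 10: W@(1,3) -> caps B=0 W=0
Move 11: B@(0,2) -> caps B=1 W=0
Move 12: W@(1,0) -> caps B=1 W=0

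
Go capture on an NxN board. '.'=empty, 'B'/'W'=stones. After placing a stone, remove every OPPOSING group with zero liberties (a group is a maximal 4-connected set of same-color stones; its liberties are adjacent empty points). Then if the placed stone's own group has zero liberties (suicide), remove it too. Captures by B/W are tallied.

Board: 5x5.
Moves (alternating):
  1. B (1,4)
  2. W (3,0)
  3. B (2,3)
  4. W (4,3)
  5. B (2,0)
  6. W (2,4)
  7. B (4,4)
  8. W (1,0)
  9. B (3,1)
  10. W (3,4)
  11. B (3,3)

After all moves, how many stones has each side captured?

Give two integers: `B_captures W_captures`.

Move 1: B@(1,4) -> caps B=0 W=0
Move 2: W@(3,0) -> caps B=0 W=0
Move 3: B@(2,3) -> caps B=0 W=0
Move 4: W@(4,3) -> caps B=0 W=0
Move 5: B@(2,0) -> caps B=0 W=0
Move 6: W@(2,4) -> caps B=0 W=0
Move 7: B@(4,4) -> caps B=0 W=0
Move 8: W@(1,0) -> caps B=0 W=0
Move 9: B@(3,1) -> caps B=0 W=0
Move 10: W@(3,4) -> caps B=0 W=1
Move 11: B@(3,3) -> caps B=0 W=1

Answer: 0 1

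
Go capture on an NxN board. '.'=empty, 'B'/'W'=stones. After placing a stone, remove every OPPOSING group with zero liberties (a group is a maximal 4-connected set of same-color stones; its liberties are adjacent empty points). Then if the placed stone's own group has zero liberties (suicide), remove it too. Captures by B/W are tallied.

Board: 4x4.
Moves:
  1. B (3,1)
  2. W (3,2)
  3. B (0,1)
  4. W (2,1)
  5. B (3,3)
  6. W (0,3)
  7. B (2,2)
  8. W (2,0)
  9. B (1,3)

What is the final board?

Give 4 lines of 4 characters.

Move 1: B@(3,1) -> caps B=0 W=0
Move 2: W@(3,2) -> caps B=0 W=0
Move 3: B@(0,1) -> caps B=0 W=0
Move 4: W@(2,1) -> caps B=0 W=0
Move 5: B@(3,3) -> caps B=0 W=0
Move 6: W@(0,3) -> caps B=0 W=0
Move 7: B@(2,2) -> caps B=1 W=0
Move 8: W@(2,0) -> caps B=1 W=0
Move 9: B@(1,3) -> caps B=1 W=0

Answer: .B.W
...B
WWB.
.B.B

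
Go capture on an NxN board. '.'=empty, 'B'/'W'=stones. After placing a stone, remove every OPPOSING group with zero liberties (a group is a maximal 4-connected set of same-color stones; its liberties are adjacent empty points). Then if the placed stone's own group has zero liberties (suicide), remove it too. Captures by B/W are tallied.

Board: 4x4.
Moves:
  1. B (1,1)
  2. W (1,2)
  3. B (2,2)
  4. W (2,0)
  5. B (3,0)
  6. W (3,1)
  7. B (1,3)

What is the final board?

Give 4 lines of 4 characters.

Answer: ....
.BWB
W.B.
.W..

Derivation:
Move 1: B@(1,1) -> caps B=0 W=0
Move 2: W@(1,2) -> caps B=0 W=0
Move 3: B@(2,2) -> caps B=0 W=0
Move 4: W@(2,0) -> caps B=0 W=0
Move 5: B@(3,0) -> caps B=0 W=0
Move 6: W@(3,1) -> caps B=0 W=1
Move 7: B@(1,3) -> caps B=0 W=1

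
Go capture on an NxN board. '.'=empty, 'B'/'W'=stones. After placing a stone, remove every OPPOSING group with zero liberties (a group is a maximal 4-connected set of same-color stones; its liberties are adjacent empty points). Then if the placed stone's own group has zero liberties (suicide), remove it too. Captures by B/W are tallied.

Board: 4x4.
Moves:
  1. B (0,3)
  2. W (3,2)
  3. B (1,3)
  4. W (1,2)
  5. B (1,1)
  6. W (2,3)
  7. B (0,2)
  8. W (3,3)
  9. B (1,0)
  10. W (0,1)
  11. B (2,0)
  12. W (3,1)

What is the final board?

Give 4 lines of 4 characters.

Move 1: B@(0,3) -> caps B=0 W=0
Move 2: W@(3,2) -> caps B=0 W=0
Move 3: B@(1,3) -> caps B=0 W=0
Move 4: W@(1,2) -> caps B=0 W=0
Move 5: B@(1,1) -> caps B=0 W=0
Move 6: W@(2,3) -> caps B=0 W=0
Move 7: B@(0,2) -> caps B=0 W=0
Move 8: W@(3,3) -> caps B=0 W=0
Move 9: B@(1,0) -> caps B=0 W=0
Move 10: W@(0,1) -> caps B=0 W=3
Move 11: B@(2,0) -> caps B=0 W=3
Move 12: W@(3,1) -> caps B=0 W=3

Answer: .W..
BBW.
B..W
.WWW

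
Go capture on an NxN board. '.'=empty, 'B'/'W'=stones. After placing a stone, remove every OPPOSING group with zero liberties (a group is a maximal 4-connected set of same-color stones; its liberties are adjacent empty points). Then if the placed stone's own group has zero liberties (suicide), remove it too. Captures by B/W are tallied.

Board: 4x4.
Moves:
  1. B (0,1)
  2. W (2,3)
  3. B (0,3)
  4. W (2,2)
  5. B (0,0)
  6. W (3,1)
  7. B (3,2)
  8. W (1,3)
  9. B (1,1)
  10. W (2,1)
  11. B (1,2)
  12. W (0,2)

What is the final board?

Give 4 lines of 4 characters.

Answer: BBW.
.BBW
.WWW
.WB.

Derivation:
Move 1: B@(0,1) -> caps B=0 W=0
Move 2: W@(2,3) -> caps B=0 W=0
Move 3: B@(0,3) -> caps B=0 W=0
Move 4: W@(2,2) -> caps B=0 W=0
Move 5: B@(0,0) -> caps B=0 W=0
Move 6: W@(3,1) -> caps B=0 W=0
Move 7: B@(3,2) -> caps B=0 W=0
Move 8: W@(1,3) -> caps B=0 W=0
Move 9: B@(1,1) -> caps B=0 W=0
Move 10: W@(2,1) -> caps B=0 W=0
Move 11: B@(1,2) -> caps B=0 W=0
Move 12: W@(0,2) -> caps B=0 W=1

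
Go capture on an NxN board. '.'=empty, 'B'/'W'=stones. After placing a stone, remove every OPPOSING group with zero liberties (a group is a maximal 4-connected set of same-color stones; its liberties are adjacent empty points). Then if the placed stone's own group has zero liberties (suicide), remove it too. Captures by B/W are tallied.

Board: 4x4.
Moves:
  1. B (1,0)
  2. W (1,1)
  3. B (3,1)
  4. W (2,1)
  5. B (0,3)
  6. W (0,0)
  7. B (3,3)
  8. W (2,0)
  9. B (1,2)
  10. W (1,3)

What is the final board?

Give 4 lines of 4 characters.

Move 1: B@(1,0) -> caps B=0 W=0
Move 2: W@(1,1) -> caps B=0 W=0
Move 3: B@(3,1) -> caps B=0 W=0
Move 4: W@(2,1) -> caps B=0 W=0
Move 5: B@(0,3) -> caps B=0 W=0
Move 6: W@(0,0) -> caps B=0 W=0
Move 7: B@(3,3) -> caps B=0 W=0
Move 8: W@(2,0) -> caps B=0 W=1
Move 9: B@(1,2) -> caps B=0 W=1
Move 10: W@(1,3) -> caps B=0 W=1

Answer: W..B
.WBW
WW..
.B.B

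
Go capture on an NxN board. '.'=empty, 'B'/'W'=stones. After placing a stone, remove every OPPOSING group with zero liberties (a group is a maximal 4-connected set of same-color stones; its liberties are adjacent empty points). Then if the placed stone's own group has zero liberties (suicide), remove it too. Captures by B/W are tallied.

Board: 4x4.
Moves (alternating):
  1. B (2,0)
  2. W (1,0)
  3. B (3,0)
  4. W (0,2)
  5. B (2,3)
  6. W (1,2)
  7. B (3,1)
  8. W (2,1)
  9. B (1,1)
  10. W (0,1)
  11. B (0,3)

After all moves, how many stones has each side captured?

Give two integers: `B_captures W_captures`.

Answer: 0 1

Derivation:
Move 1: B@(2,0) -> caps B=0 W=0
Move 2: W@(1,0) -> caps B=0 W=0
Move 3: B@(3,0) -> caps B=0 W=0
Move 4: W@(0,2) -> caps B=0 W=0
Move 5: B@(2,3) -> caps B=0 W=0
Move 6: W@(1,2) -> caps B=0 W=0
Move 7: B@(3,1) -> caps B=0 W=0
Move 8: W@(2,1) -> caps B=0 W=0
Move 9: B@(1,1) -> caps B=0 W=0
Move 10: W@(0,1) -> caps B=0 W=1
Move 11: B@(0,3) -> caps B=0 W=1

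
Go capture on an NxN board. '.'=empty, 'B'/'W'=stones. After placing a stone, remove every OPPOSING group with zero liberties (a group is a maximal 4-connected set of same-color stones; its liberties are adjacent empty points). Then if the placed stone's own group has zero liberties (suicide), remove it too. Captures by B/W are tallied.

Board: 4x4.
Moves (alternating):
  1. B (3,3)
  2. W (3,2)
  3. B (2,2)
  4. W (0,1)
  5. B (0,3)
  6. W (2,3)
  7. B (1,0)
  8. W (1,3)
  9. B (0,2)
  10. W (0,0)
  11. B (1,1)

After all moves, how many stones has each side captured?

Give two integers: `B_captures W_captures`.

Move 1: B@(3,3) -> caps B=0 W=0
Move 2: W@(3,2) -> caps B=0 W=0
Move 3: B@(2,2) -> caps B=0 W=0
Move 4: W@(0,1) -> caps B=0 W=0
Move 5: B@(0,3) -> caps B=0 W=0
Move 6: W@(2,3) -> caps B=0 W=1
Move 7: B@(1,0) -> caps B=0 W=1
Move 8: W@(1,3) -> caps B=0 W=1
Move 9: B@(0,2) -> caps B=0 W=1
Move 10: W@(0,0) -> caps B=0 W=1
Move 11: B@(1,1) -> caps B=2 W=1

Answer: 2 1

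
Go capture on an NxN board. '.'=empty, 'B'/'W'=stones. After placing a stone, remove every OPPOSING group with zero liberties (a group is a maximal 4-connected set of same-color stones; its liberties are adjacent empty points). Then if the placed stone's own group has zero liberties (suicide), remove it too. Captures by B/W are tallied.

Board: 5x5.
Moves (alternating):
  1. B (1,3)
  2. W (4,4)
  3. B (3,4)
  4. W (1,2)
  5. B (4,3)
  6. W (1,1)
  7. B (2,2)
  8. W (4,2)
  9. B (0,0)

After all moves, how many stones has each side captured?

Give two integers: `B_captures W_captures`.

Answer: 1 0

Derivation:
Move 1: B@(1,3) -> caps B=0 W=0
Move 2: W@(4,4) -> caps B=0 W=0
Move 3: B@(3,4) -> caps B=0 W=0
Move 4: W@(1,2) -> caps B=0 W=0
Move 5: B@(4,3) -> caps B=1 W=0
Move 6: W@(1,1) -> caps B=1 W=0
Move 7: B@(2,2) -> caps B=1 W=0
Move 8: W@(4,2) -> caps B=1 W=0
Move 9: B@(0,0) -> caps B=1 W=0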